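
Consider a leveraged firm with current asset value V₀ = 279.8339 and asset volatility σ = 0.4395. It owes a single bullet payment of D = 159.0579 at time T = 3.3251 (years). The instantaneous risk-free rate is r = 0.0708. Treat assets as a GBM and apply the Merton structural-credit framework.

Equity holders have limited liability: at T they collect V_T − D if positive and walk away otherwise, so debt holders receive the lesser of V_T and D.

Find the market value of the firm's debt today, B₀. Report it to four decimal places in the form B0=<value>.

B0=113.7610

d₁ = [ln(V₀/D) + (r + σ²/2)T] / (σ√T)
   = [ln(279.8339/159.0579) + (0.0708 + 0.5·0.4395²)·3.3251] / (0.4395·√3.3251)
   = [0.564928 + 0.556556] / 0.801422 = 1.399367
d₂ = d₁ − σ√T = 1.399367 − 0.801422 = 0.597945
N(d₁) = 0.919149,  N(d₂) = 0.725062,  e^(−rT) = 0.790241
E₀ = V₀·N(d₁) − D·e^(−rT)·N(d₂)
   = 279.8339·0.919149 − 159.0579·0.790241·0.725062 = 166.072935
B₀ = V₀ − E₀ = 279.8339 − 166.072935 = 113.760965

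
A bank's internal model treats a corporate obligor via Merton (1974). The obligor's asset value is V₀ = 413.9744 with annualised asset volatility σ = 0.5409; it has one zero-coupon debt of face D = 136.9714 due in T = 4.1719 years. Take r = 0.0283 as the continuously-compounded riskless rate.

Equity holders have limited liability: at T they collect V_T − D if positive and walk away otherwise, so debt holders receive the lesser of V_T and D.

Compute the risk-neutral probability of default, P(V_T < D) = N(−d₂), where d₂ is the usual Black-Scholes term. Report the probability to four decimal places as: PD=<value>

d₁ = [ln(V₀/D) + (r + σ²/2)T] / (σ√T)
   = [ln(413.9744/136.9714) + (0.0283 + 0.5·0.5409²)·4.1719] / (0.5409·√4.1719)
   = [1.106032 + 0.728357] / 1.104801 = 1.660380
d₂ = d₁ − σ√T = 1.660380 − 1.104801 = 0.555579
risk-neutral PD = N(−d₂) = N(-0.555579) = 0.289249

PD=0.2892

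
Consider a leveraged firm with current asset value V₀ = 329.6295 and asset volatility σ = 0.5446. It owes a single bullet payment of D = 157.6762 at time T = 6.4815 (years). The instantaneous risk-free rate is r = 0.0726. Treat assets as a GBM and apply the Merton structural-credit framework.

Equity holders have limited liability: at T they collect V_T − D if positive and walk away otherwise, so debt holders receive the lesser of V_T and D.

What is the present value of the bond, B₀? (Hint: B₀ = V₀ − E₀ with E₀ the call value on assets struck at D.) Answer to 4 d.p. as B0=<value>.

d₁ = [ln(V₀/D) + (r + σ²/2)T] / (σ√T)
   = [ln(329.6295/157.6762) + (0.0726 + 0.5·0.5446²)·6.4815] / (0.5446·√6.4815)
   = [0.737426 + 1.431728] / 1.386486 = 1.564498
d₂ = d₁ − σ√T = 1.564498 − 1.386486 = 0.178012
N(d₁) = 0.941150,  N(d₂) = 0.570643,  e^(−rT) = 0.624654
E₀ = V₀·N(d₁) − D·e^(−rT)·N(d₂)
   = 329.6295·0.941150 − 157.6762·0.624654·0.570643 = 254.026254
B₀ = V₀ − E₀ = 329.6295 − 254.026254 = 75.603246

B0=75.6032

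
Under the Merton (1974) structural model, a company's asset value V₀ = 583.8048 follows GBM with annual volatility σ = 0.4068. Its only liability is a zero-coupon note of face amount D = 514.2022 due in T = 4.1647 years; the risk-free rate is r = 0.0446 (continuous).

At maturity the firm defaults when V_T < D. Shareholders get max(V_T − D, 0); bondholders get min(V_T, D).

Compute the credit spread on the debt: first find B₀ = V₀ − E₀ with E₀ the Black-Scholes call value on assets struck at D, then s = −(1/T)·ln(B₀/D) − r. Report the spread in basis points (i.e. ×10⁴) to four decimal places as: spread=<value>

d₁ = [ln(V₀/D) + (r + σ²/2)T] / (σ√T)
   = [ln(583.8048/514.2022) + (0.0446 + 0.5·0.4068²)·4.1647] / (0.4068·√4.1647)
   = [0.126950 + 0.530346] / 0.830181 = 0.791750
d₂ = d₁ − σ√T = 0.791750 − 0.830181 = -0.038431
N(d₁) = 0.785747,  N(d₂) = 0.484672,  e^(−rT) = 0.830485
E₀ = V₀·N(d₁) − D·e^(−rT)·N(d₂)
   = 583.8048·0.785747 − 514.2022·0.830485·0.484672 = 251.749794
B₀ = V₀ − E₀ = 583.8048 − 251.749794 = 332.055006
spread = −(1/T)·ln(B₀/D) − r = −(1/4.1647)·ln(332.055006/514.2022) − 0.0446 = 0.06040539
in basis points: 0.06040539 × 10⁴ = 604.0539 bp

spread=604.0539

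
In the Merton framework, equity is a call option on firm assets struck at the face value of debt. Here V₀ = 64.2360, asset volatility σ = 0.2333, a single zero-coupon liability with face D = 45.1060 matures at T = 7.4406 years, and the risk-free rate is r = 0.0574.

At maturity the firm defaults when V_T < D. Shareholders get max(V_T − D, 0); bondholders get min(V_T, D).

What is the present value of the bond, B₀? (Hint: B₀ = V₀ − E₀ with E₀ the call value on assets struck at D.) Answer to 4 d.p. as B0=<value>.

d₁ = [ln(V₀/D) + (r + σ²/2)T] / (σ√T)
   = [ln(64.2360/45.1060) + (0.0574 + 0.5·0.2333²)·7.4406] / (0.2333·√7.4406)
   = [0.353549 + 0.629582] / 0.636383 = 1.544872
d₂ = d₁ − σ√T = 1.544872 − 0.636383 = 0.908489
N(d₁) = 0.938811,  N(d₂) = 0.818190,  e^(−rT) = 0.652405
E₀ = V₀·N(d₁) − D·e^(−rT)·N(d₂)
   = 64.2360·0.938811 − 45.1060·0.652405·0.818190 = 36.228318
B₀ = V₀ − E₀ = 64.2360 − 36.228318 = 28.007682

B0=28.0077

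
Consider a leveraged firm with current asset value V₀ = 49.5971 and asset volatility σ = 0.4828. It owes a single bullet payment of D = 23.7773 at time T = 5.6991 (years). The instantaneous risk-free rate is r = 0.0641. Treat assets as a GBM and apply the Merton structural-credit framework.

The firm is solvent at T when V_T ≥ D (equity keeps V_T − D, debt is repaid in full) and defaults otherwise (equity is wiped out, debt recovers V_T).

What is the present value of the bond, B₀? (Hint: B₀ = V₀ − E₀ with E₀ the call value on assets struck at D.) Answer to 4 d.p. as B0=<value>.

d₁ = [ln(V₀/D) + (r + σ²/2)T] / (σ√T)
   = [ln(49.5971/23.7773) + (0.0641 + 0.5·0.4828²)·5.6991] / (0.4828·√5.6991)
   = [0.735201 + 1.029531] / 1.152578 = 1.531117
d₂ = d₁ − σ√T = 1.531117 − 1.152578 = 0.378538
N(d₁) = 0.937130,  N(d₂) = 0.647485,  e^(−rT) = 0.693980
E₀ = V₀·N(d₁) − D·e^(−rT)·N(d₂)
   = 49.5971·0.937130 − 23.7773·0.693980·0.647485 = 35.794792
B₀ = V₀ − E₀ = 49.5971 − 35.794792 = 13.802308

B0=13.8023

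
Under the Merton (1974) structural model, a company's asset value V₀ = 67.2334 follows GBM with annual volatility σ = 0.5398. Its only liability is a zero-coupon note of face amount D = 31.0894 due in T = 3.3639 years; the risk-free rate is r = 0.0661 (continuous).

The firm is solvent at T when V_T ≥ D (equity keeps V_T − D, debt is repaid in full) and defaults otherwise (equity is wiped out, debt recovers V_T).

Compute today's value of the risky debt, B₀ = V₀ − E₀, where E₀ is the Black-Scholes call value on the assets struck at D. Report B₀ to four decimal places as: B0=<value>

B0=21.7900

d₁ = [ln(V₀/D) + (r + σ²/2)T] / (σ√T)
   = [ln(67.2334/31.0894) + (0.0661 + 0.5·0.5398²)·3.3639] / (0.5398·√3.3639)
   = [0.771303 + 0.712447] / 0.990044 = 1.498671
d₂ = d₁ − σ√T = 1.498671 − 0.990044 = 0.508628
N(d₁) = 0.933021,  N(d₂) = 0.694493,  e^(−rT) = 0.800632
E₀ = V₀·N(d₁) − D·e^(−rT)·N(d₂)
   = 67.2334·0.933021 − 31.0894·0.800632·0.694493 = 45.443392
B₀ = V₀ − E₀ = 67.2334 − 45.443392 = 21.790008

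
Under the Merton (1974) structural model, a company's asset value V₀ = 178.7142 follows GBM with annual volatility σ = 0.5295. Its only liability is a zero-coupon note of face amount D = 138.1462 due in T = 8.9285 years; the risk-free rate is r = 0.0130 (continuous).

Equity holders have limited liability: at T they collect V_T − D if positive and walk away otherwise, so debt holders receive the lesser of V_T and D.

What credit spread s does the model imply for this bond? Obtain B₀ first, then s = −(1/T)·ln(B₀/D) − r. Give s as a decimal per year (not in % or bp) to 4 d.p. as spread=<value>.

d₁ = [ln(V₀/D) + (r + σ²/2)T] / (σ√T)
   = [ln(178.7142/138.1462) + (0.0130 + 0.5·0.5295²)·8.9285] / (0.5295·√8.9285)
   = [0.257475 + 1.367713] / 1.582178 = 1.027185
d₂ = d₁ − σ√T = 1.027185 − 1.582178 = -0.554993
N(d₁) = 0.847833,  N(d₂) = 0.289450,  e^(−rT) = 0.890412
E₀ = V₀·N(d₁) − D·e^(−rT)·N(d₂)
   = 178.7142·0.847833 − 138.1462·0.890412·0.289450 = 115.915464
B₀ = V₀ − E₀ = 178.7142 − 115.915464 = 62.798736
spread = −(1/T)·ln(B₀/D) − r = −(1/8.9285)·ln(62.798736/138.1462) − 0.0130 = 0.07529900

spread=0.0753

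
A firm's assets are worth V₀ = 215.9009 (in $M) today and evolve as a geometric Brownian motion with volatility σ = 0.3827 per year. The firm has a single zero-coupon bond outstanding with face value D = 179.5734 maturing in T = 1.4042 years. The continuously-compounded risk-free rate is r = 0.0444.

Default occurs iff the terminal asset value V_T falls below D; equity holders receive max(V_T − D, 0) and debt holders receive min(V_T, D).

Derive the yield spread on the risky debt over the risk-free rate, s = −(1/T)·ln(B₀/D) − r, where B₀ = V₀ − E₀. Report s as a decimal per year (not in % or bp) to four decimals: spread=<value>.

spread=0.0699

d₁ = [ln(V₀/D) + (r + σ²/2)T] / (σ√T)
   = [ln(215.9009/179.5734) + (0.0444 + 0.5·0.3827²)·1.4042] / (0.3827·√1.4042)
   = [0.184235 + 0.165176] / 0.453495 = 0.770484
d₂ = d₁ − σ√T = 0.770484 − 0.453495 = 0.316989
N(d₁) = 0.779494,  N(d₂) = 0.624374,  e^(−rT) = 0.939557
E₀ = V₀·N(d₁) − D·e^(−rT)·N(d₂)
   = 215.9009·0.779494 − 179.5734·0.939557·0.624374 = 62.949323
B₀ = V₀ − E₀ = 215.9009 − 62.949323 = 152.951577
spread = −(1/T)·ln(B₀/D) − r = −(1/1.4042)·ln(152.951577/179.5734) − 0.0444 = 0.06987336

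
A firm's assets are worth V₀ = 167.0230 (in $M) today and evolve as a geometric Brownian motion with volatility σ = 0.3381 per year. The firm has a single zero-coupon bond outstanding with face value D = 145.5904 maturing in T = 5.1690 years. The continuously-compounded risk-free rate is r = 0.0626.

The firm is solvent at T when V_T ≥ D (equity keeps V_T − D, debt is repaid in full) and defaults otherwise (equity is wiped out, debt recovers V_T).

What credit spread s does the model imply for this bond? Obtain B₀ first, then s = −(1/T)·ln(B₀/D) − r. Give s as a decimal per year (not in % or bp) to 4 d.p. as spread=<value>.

spread=0.0330

d₁ = [ln(V₀/D) + (r + σ²/2)T] / (σ√T)
   = [ln(167.0230/145.5904) + (0.0626 + 0.5·0.3381²)·5.1690] / (0.3381·√5.1690)
   = [0.137334 + 0.619018] / 0.768685 = 0.983956
d₂ = d₁ − σ√T = 0.983956 − 0.768685 = 0.215271
N(d₁) = 0.837431,  N(d₂) = 0.585222,  e^(−rT) = 0.723555
E₀ = V₀·N(d₁) − D·e^(−rT)·N(d₂)
   = 167.0230·0.837431 − 145.5904·0.723555·0.585222 = 78.221512
B₀ = V₀ − E₀ = 167.0230 − 78.221512 = 88.801488
spread = −(1/T)·ln(B₀/D) − r = −(1/5.1690)·ln(88.801488/145.5904) − 0.0626 = 0.03304593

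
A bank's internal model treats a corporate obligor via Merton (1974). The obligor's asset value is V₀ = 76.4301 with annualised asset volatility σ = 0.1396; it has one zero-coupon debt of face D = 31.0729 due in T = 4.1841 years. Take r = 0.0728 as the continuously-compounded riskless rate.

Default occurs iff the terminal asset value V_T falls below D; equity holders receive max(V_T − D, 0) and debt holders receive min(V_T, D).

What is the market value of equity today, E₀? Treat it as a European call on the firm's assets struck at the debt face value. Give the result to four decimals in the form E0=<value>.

d₁ = [ln(V₀/D) + (r + σ²/2)T] / (σ√T)
   = [ln(76.4301/31.0729) + (0.0728 + 0.5·0.1396²)·4.1841] / (0.1396·√4.1841)
   = [0.900041 + 0.345373] / 0.285553 = 4.361411
d₂ = d₁ − σ√T = 4.361411 − 0.285553 = 4.075858
N(d₁) = 0.999994,  N(d₂) = 0.999977,  e^(−rT) = 0.737416
E₀ = V₀·N(d₁) − D·e^(−rT)·N(d₂)
   = 76.4301·0.999994 − 31.0729·0.737416·0.999977 = 53.516464

E0=53.5165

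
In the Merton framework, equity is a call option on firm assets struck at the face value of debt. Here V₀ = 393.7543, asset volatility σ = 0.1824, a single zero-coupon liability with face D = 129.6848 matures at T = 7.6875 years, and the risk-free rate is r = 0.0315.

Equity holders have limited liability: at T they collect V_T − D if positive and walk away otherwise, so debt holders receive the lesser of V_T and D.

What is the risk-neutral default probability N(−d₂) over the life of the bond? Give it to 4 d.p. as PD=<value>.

d₁ = [ln(V₀/D) + (r + σ²/2)T] / (σ√T)
   = [ln(393.7543/129.6848) + (0.0315 + 0.5·0.1824²)·7.6875] / (0.1824·√7.6875)
   = [1.110620 + 0.370037] / 0.505728 = 2.927771
d₂ = d₁ − σ√T = 2.927771 − 0.505728 = 2.422042
risk-neutral PD = N(−d₂) = N(-2.422042) = 0.007717

PD=0.0077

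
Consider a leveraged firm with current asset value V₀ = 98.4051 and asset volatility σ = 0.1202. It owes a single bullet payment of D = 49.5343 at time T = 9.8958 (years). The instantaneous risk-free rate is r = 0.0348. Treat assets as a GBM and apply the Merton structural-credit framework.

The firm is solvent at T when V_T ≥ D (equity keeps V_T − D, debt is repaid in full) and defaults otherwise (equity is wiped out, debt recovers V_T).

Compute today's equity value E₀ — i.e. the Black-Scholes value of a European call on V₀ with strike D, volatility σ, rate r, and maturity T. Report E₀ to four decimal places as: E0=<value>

E0=63.3232

d₁ = [ln(V₀/D) + (r + σ²/2)T] / (σ√T)
   = [ln(98.4051/49.5343) + (0.0348 + 0.5·0.1202²)·9.8958] / (0.1202·√9.8958)
   = [0.686427 + 0.415861] / 0.378120 = 2.915180
d₂ = d₁ − σ√T = 2.915180 − 0.378120 = 2.537060
N(d₁) = 0.998223,  N(d₂) = 0.994411,  e^(−rT) = 0.708664
E₀ = V₀·N(d₁) − D·e^(−rT)·N(d₂)
   = 98.4051·0.998223 − 49.5343·0.708664·0.994411 = 63.323226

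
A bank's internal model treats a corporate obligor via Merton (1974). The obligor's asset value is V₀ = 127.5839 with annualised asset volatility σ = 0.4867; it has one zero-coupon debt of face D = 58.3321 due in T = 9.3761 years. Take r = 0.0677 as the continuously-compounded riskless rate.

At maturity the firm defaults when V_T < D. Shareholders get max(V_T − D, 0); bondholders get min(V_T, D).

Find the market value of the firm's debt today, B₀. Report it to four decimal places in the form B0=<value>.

d₁ = [ln(V₀/D) + (r + σ²/2)T] / (σ√T)
   = [ln(127.5839/58.3321) + (0.0677 + 0.5·0.4867²)·9.3761] / (0.4867·√9.3761)
   = [0.782622 + 1.745253] / 1.490296 = 1.696223
d₂ = d₁ − σ√T = 1.696223 − 1.490296 = 0.205928
N(d₁) = 0.955078,  N(d₂) = 0.581576,  e^(−rT) = 0.530062
E₀ = V₀·N(d₁) − D·e^(−rT)·N(d₂)
   = 127.5839·0.955078 − 58.3321·0.530062·0.581576 = 103.870491
B₀ = V₀ − E₀ = 127.5839 − 103.870491 = 23.713409

B0=23.7134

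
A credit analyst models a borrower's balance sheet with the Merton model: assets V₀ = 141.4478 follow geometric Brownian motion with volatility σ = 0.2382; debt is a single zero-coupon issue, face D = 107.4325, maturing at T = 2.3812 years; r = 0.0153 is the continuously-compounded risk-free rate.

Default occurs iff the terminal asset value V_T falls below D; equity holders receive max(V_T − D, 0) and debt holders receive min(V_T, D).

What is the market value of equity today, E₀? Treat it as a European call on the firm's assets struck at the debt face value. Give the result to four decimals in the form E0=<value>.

d₁ = [ln(V₀/D) + (r + σ²/2)T] / (σ√T)
   = [ln(141.4478/107.4325) + (0.0153 + 0.5·0.2382²)·2.3812] / (0.2382·√2.3812)
   = [0.275068 + 0.103986] / 0.367570 = 1.031244
d₂ = d₁ − σ√T = 1.031244 − 0.367570 = 0.663674
N(d₁) = 0.848787,  N(d₂) = 0.746551,  e^(−rT) = 0.964223
E₀ = V₀·N(d₁) − D·e^(−rT)·N(d₂)
   = 141.4478·0.848787 − 107.4325·0.964223·0.746551 = 42.724653

E0=42.7247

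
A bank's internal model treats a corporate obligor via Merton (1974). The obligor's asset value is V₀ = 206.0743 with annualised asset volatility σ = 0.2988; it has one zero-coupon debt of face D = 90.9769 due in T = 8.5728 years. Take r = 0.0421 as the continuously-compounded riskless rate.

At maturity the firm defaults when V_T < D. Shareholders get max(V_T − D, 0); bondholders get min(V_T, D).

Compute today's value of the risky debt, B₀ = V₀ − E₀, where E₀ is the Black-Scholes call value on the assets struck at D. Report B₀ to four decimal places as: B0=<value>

d₁ = [ln(V₀/D) + (r + σ²/2)T] / (σ√T)
   = [ln(206.0743/90.9769) + (0.0421 + 0.5·0.2988²)·8.5728] / (0.2988·√8.5728)
   = [0.817631 + 0.743611] / 0.874867 = 1.784548
d₂ = d₁ − σ√T = 1.784548 − 0.874867 = 0.909681
N(d₁) = 0.962833,  N(d₂) = 0.818505,  e^(−rT) = 0.697038
E₀ = V₀·N(d₁) − D·e^(−rT)·N(d₂)
   = 206.0743·0.962833 − 90.9769·0.697038·0.818505 = 146.510097
B₀ = V₀ − E₀ = 206.0743 − 146.510097 = 59.564203

B0=59.5642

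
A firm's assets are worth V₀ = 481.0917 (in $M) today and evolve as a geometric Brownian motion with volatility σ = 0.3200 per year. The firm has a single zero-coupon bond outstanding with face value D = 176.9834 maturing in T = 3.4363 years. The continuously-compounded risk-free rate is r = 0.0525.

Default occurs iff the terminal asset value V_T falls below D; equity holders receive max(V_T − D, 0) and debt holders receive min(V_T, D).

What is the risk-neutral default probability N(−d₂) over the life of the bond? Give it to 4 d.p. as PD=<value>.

PD=0.0452

d₁ = [ln(V₀/D) + (r + σ²/2)T] / (σ√T)
   = [ln(481.0917/176.9834) + (0.0525 + 0.5·0.3200²)·3.4363] / (0.3200·√3.4363)
   = [1.000002 + 0.356344] / 0.593192 = 2.286520
d₂ = d₁ − σ√T = 2.286520 − 0.593192 = 1.693328
risk-neutral PD = N(−d₂) = N(-1.693328) = 0.045197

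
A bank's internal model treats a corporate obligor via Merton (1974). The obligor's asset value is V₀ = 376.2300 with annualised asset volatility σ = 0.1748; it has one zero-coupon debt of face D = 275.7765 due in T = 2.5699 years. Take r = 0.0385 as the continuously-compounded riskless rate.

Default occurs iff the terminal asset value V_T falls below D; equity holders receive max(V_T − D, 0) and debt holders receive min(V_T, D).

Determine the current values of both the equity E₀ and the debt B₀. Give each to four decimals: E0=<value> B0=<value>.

E0=129.1602 B0=247.0698

d₁ = [ln(V₀/D) + (r + σ²/2)T] / (σ√T)
   = [ln(376.2300/275.7765) + (0.0385 + 0.5·0.1748²)·2.5699] / (0.1748·√2.5699)
   = [0.310610 + 0.138203] / 0.280220 = 1.601643
d₂ = d₁ − σ√T = 1.601643 − 0.280220 = 1.321422
N(d₁) = 0.945383,  N(d₂) = 0.906820,  e^(−rT) = 0.905796
E₀ = V₀·N(d₁) − D·e^(−rT)·N(d₂)
   = 376.2300·0.945383 − 275.7765·0.905796·0.906820 = 129.160248
B₀ = V₀ − E₀ = 376.2300 − 129.160248 = 247.069752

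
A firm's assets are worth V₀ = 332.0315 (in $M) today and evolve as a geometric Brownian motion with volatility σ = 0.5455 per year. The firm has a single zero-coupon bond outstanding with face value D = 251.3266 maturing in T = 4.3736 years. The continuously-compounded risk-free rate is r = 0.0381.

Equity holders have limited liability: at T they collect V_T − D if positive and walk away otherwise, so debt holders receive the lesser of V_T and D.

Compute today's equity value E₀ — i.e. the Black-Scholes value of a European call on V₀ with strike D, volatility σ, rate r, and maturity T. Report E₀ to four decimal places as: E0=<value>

E0=184.9632

d₁ = [ln(V₀/D) + (r + σ²/2)T] / (σ√T)
   = [ln(332.0315/251.3266) + (0.0381 + 0.5·0.5455²)·4.3736] / (0.5455·√4.3736)
   = [0.278477 + 0.817361] / 1.140813 = 0.960576
d₂ = d₁ − σ√T = 0.960576 − 1.140813 = -0.180236
N(d₁) = 0.831617,  N(d₂) = 0.428484,  e^(−rT) = 0.846509
E₀ = V₀·N(d₁) − D·e^(−rT)·N(d₂)
   = 332.0315·0.831617 − 251.3266·0.846509·0.428484 = 184.963164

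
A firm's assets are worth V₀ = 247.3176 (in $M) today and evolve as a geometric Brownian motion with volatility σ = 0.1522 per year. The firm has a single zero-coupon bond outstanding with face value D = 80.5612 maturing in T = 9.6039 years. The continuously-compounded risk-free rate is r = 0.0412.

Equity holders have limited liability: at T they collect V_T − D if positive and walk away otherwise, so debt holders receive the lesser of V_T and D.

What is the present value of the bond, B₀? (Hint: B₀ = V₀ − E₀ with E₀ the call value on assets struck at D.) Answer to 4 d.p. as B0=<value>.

B0=54.2263

d₁ = [ln(V₀/D) + (r + σ²/2)T] / (σ√T)
   = [ln(247.3176/80.5612) + (0.0412 + 0.5·0.1522²)·9.6039] / (0.1522·√9.6039)
   = [1.121656 + 0.506917] / 0.471670 = 3.452779
d₂ = d₁ − σ√T = 3.452779 − 0.471670 = 2.981109
N(d₁) = 0.999723,  N(d₂) = 0.998564,  e^(−rT) = 0.673222
E₀ = V₀·N(d₁) − D·e^(−rT)·N(d₂)
   = 247.3176·0.999723 − 80.5612·0.673222·0.998564 = 193.091330
B₀ = V₀ − E₀ = 247.3176 − 193.091330 = 54.226270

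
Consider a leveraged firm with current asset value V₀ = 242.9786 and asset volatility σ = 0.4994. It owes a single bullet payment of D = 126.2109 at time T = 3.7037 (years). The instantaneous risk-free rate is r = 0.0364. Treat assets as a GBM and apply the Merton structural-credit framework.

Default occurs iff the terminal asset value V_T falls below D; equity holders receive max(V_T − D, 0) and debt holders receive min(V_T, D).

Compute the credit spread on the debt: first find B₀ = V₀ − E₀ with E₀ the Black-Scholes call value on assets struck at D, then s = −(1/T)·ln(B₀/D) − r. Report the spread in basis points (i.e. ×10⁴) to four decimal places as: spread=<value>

d₁ = [ln(V₀/D) + (r + σ²/2)T] / (σ√T)
   = [ln(242.9786/126.2109) + (0.0364 + 0.5·0.4994²)·3.7037] / (0.4994·√3.7037)
   = [0.655019 + 0.596667] / 0.961095 = 1.302354
d₂ = d₁ − σ√T = 1.302354 − 0.961095 = 0.341258
N(d₁) = 0.903602,  N(d₂) = 0.633545,  e^(−rT) = 0.873878
E₀ = V₀·N(d₁) − D·e^(−rT)·N(d₂)
   = 242.9786·0.903602 − 126.2109·0.873878·0.633545 = 149.680435
B₀ = V₀ − E₀ = 242.9786 − 149.680435 = 93.298165
spread = −(1/T)·ln(B₀/D) − r = −(1/3.7037)·ln(93.298165/126.2109) − 0.0364 = 0.04518163
in basis points: 0.04518163 × 10⁴ = 451.8163 bp

spread=451.8163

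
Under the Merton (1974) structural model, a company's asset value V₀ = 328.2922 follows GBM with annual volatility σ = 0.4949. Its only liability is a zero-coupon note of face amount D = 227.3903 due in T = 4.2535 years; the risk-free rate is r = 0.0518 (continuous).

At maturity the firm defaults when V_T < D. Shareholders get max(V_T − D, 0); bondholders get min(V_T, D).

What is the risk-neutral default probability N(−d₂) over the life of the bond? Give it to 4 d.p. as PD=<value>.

PD=0.4740

d₁ = [ln(V₀/D) + (r + σ²/2)T] / (σ√T)
   = [ln(328.2922/227.3903) + (0.0518 + 0.5·0.4949²)·4.2535] / (0.4949·√4.2535)
   = [0.367236 + 0.741228] / 1.020683 = 1.086003
d₂ = d₁ − σ√T = 1.086003 − 1.020683 = 0.065320
risk-neutral PD = N(−d₂) = N(-0.065320) = 0.473960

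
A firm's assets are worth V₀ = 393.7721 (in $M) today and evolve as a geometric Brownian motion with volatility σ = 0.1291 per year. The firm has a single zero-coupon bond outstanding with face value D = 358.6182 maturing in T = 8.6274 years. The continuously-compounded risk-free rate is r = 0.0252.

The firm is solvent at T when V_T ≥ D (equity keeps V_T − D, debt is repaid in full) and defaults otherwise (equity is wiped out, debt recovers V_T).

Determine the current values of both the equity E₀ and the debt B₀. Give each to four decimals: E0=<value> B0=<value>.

E0=119.9022 B0=273.8699

d₁ = [ln(V₀/D) + (r + σ²/2)T] / (σ√T)
   = [ln(393.7721/358.6182) + (0.0252 + 0.5·0.1291²)·8.6274] / (0.1291·√8.6274)
   = [0.093514 + 0.289306] / 0.379198 = 1.009552
d₂ = d₁ − σ√T = 1.009552 − 0.379198 = 0.630353
N(d₁) = 0.843645,  N(d₂) = 0.735768,  e^(−rT) = 0.804600
E₀ = V₀·N(d₁) − D·e^(−rT)·N(d₂)
   = 393.7721·0.843645 − 358.6182·0.804600·0.735768 = 119.902244
B₀ = V₀ − E₀ = 393.7721 − 119.902244 = 273.869856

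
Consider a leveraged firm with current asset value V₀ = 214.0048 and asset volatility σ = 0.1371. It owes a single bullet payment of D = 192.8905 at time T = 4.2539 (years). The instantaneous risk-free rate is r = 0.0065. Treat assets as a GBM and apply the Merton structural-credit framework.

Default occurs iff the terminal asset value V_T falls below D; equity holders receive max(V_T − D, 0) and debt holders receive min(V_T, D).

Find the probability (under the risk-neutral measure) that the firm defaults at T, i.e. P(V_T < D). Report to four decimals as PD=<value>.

PD=0.3731

d₁ = [ln(V₀/D) + (r + σ²/2)T] / (σ√T)
   = [ln(214.0048/192.8905) + (0.0065 + 0.5·0.1371²)·4.2539] / (0.1371·√4.2539)
   = [0.103876 + 0.067629] / 0.282769 = 0.606521
d₂ = d₁ − σ√T = 0.606521 − 0.282769 = 0.323753
risk-neutral PD = N(−d₂) = N(-0.323753) = 0.373063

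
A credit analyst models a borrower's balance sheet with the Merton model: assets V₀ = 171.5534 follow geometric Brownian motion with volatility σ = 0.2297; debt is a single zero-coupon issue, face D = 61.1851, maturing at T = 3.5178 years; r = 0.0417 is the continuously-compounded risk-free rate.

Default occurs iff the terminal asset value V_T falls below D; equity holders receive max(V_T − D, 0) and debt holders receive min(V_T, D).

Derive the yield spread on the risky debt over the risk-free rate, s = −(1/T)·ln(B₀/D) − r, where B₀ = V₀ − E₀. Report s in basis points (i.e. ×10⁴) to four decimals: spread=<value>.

d₁ = [ln(V₀/D) + (r + σ²/2)T] / (σ√T)
   = [ln(171.5534/61.1851) + (0.0417 + 0.5·0.2297²)·3.5178] / (0.2297·√3.5178)
   = [1.030991 + 0.239496] / 0.430821 = 2.948991
d₂ = d₁ − σ√T = 2.948991 − 0.430821 = 2.518170
N(d₁) = 0.998406,  N(d₂) = 0.994102,  e^(−rT) = 0.863560
E₀ = V₀·N(d₁) − D·e^(−rT)·N(d₂)
   = 171.5534·0.998406 − 61.1851·0.863560·0.994102 = 118.754596
B₀ = V₀ − E₀ = 171.5534 − 118.754596 = 52.798804
spread = −(1/T)·ln(B₀/D) − r = −(1/3.5178)·ln(52.798804/61.1851) − 0.0417 = 0.00020550
in basis points: 0.00020550 × 10⁴ = 2.0550 bp

spread=2.0550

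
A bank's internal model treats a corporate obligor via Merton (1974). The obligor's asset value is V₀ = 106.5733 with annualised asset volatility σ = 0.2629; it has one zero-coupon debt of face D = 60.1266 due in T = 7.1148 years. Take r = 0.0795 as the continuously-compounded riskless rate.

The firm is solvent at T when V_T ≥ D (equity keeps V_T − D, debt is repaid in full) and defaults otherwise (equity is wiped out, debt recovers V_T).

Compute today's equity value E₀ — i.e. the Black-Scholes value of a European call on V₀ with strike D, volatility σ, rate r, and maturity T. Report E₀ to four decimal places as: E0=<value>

d₁ = [ln(V₀/D) + (r + σ²/2)T] / (σ√T)
   = [ln(106.5733/60.1266) + (0.0795 + 0.5·0.2629²)·7.1148] / (0.2629·√7.1148)
   = [0.572381 + 0.811501] / 0.701248 = 1.973455
d₂ = d₁ − σ√T = 1.973455 − 0.701248 = 1.272206
N(d₁) = 0.975778,  N(d₂) = 0.898350,  e^(−rT) = 0.568004
E₀ = V₀·N(d₁) − D·e^(−rT)·N(d₂)
   = 106.5733·0.975778 − 60.1266·0.568004·0.898350 = 73.311301

E0=73.3113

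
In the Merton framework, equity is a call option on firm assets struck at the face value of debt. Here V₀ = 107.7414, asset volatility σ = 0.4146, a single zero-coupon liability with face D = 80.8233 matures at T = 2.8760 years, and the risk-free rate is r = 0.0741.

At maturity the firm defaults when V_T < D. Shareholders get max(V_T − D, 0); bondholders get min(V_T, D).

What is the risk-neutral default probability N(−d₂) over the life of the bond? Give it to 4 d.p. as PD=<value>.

PD=0.3593

d₁ = [ln(V₀/D) + (r + σ²/2)T] / (σ√T)
   = [ln(107.7414/80.8233) + (0.0741 + 0.5·0.4146²)·2.8760] / (0.4146·√2.8760)
   = [0.287469 + 0.460294] / 0.703111 = 1.063506
d₂ = d₁ − σ√T = 1.063506 − 0.703111 = 0.360395
risk-neutral PD = N(−d₂) = N(-0.360395) = 0.359276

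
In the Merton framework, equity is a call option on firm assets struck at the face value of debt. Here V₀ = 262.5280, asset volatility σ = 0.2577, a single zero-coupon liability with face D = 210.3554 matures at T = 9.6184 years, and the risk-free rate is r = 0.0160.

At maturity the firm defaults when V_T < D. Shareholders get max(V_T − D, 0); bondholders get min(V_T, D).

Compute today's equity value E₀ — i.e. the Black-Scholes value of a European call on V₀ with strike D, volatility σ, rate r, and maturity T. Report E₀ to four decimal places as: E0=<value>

d₁ = [ln(V₀/D) + (r + σ²/2)T] / (σ√T)
   = [ln(262.5280/210.3554) + (0.0160 + 0.5·0.2577²)·9.6184] / (0.2577·√9.6184)
   = [0.221559 + 0.473270] / 0.799219 = 0.869385
d₂ = d₁ − σ√T = 0.869385 − 0.799219 = 0.070166
N(d₁) = 0.807682,  N(d₂) = 0.527969,  e^(−rT) = 0.857363
E₀ = V₀·N(d₁) − D·e^(−rT)·N(d₂)
   = 262.5280·0.807682 − 210.3554·0.857363·0.527969 = 116.819372

E0=116.8194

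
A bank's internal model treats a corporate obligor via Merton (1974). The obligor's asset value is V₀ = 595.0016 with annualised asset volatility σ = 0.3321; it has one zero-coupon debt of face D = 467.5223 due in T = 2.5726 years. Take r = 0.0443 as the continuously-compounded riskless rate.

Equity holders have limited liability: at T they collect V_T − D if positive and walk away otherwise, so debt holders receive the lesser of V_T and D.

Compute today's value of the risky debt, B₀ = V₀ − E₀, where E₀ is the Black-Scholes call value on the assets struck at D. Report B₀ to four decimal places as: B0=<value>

d₁ = [ln(V₀/D) + (r + σ²/2)T] / (σ√T)
   = [ln(595.0016/467.5223) + (0.0443 + 0.5·0.3321²)·2.5726] / (0.3321·√2.5726)
   = [0.241117 + 0.255833] / 0.532666 = 0.932948
d₂ = d₁ − σ√T = 0.932948 − 0.532666 = 0.400282
N(d₁) = 0.824577,  N(d₂) = 0.655526,  e^(−rT) = 0.892288
E₀ = V₀·N(d₁) − D·e^(−rT)·N(d₂)
   = 595.0016·0.824577 − 467.5223·0.892288·0.655526 = 217.162327
B₀ = V₀ − E₀ = 595.0016 − 217.162327 = 377.839273

B0=377.8393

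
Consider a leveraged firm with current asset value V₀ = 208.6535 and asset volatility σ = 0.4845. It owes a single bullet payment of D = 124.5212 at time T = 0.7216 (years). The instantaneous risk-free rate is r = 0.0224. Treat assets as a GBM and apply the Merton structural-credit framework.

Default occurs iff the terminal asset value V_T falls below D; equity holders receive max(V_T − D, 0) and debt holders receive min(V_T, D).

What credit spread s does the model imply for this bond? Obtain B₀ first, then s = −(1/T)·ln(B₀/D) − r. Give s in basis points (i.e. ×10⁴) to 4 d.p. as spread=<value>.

d₁ = [ln(V₀/D) + (r + σ²/2)T] / (σ√T)
   = [ln(208.6535/124.5212) + (0.0224 + 0.5·0.4845²)·0.7216] / (0.4845·√0.7216)
   = [0.516199 + 0.100858] / 0.411568 = 1.499282
d₂ = d₁ − σ√T = 1.499282 − 0.411568 = 1.087714
N(d₁) = 0.933100,  N(d₂) = 0.861639,  e^(−rT) = 0.983966
E₀ = V₀·N(d₁) − D·e^(−rT)·N(d₂)
   = 208.6535·0.933100 − 124.5212·0.983966·0.861639 = 89.122496
B₀ = V₀ − E₀ = 208.6535 − 89.122496 = 119.531004
spread = −(1/T)·ln(B₀/D) − r = −(1/0.7216)·ln(119.531004/124.5212) − 0.0224 = 0.03427988
in basis points: 0.03427988 × 10⁴ = 342.7988 bp

spread=342.7988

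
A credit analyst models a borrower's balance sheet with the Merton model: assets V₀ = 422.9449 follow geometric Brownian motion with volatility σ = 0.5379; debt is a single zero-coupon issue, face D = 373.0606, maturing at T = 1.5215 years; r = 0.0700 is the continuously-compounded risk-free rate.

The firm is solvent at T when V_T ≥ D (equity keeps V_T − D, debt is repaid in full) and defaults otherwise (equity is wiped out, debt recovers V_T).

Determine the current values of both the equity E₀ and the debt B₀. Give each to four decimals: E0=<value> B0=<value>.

d₁ = [ln(V₀/D) + (r + σ²/2)T] / (σ√T)
   = [ln(422.9449/373.0606) + (0.0700 + 0.5·0.5379²)·1.5215] / (0.5379·√1.5215)
   = [0.125501 + 0.326618] / 0.663495 = 0.681420
d₂ = d₁ − σ√T = 0.681420 − 0.663495 = 0.017925
N(d₁) = 0.752197,  N(d₂) = 0.507151,  e^(−rT) = 0.898971
E₀ = V₀·N(d₁) − D·e^(−rT)·N(d₂)
   = 422.9449·0.752197 − 373.0606·0.898971·0.507151 = 148.054540
B₀ = V₀ − E₀ = 422.9449 − 148.054540 = 274.890360

E0=148.0545 B0=274.8904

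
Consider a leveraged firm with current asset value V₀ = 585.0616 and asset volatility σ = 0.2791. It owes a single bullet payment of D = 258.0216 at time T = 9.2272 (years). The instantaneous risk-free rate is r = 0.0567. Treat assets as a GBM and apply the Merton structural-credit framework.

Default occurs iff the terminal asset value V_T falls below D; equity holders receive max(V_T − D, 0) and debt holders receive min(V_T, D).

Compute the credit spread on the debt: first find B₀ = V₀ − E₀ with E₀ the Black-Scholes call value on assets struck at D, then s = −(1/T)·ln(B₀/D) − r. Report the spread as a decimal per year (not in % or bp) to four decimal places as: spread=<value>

spread=0.0042

d₁ = [ln(V₀/D) + (r + σ²/2)T] / (σ√T)
   = [ln(585.0616/258.0216) + (0.0567 + 0.5·0.2791²)·9.2272] / (0.2791·√9.2272)
   = [0.818674 + 0.882567] / 0.847803 = 2.006647
d₂ = d₁ − σ√T = 2.006647 − 0.847803 = 1.158844
N(d₁) = 0.977606,  N(d₂) = 0.876740,  e^(−rT) = 0.592632
E₀ = V₀·N(d₁) − D·e^(−rT)·N(d₂)
   = 585.0616·0.977606 − 258.0216·0.592632·0.876740 = 437.896059
B₀ = V₀ − E₀ = 585.0616 − 437.896059 = 147.165541
spread = −(1/T)·ln(B₀/D) − r = −(1/9.2272)·ln(147.165541/258.0216) − 0.0567 = 0.00415109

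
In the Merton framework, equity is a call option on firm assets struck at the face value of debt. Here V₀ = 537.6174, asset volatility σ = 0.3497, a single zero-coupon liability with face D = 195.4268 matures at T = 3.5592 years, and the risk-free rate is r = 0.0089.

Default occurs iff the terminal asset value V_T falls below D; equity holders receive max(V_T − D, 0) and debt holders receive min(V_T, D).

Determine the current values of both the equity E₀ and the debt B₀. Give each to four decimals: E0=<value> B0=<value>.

d₁ = [ln(V₀/D) + (r + σ²/2)T] / (σ√T)
   = [ln(537.6174/195.4268) + (0.0089 + 0.5·0.3497²)·3.5592] / (0.3497·√3.5592)
   = [1.011961 + 0.249304] / 0.659738 = 1.911766
d₂ = d₁ − σ√T = 1.911766 − 0.659738 = 1.252027
N(d₁) = 0.972047,  N(d₂) = 0.894720,  e^(−rT) = 0.968820
E₀ = V₀·N(d₁) − D·e^(−rT)·N(d₂)
   = 537.6174·0.972047 − 195.4268·0.968820·0.894720 = 353.189010
B₀ = V₀ − E₀ = 537.6174 − 353.189010 = 184.428390

E0=353.1890 B0=184.4284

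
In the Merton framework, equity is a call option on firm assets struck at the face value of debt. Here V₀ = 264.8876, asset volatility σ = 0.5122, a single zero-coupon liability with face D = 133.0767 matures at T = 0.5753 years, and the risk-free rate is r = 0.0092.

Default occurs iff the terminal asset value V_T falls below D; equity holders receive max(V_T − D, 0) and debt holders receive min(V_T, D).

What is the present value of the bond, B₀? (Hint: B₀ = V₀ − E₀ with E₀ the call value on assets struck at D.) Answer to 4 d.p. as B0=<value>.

d₁ = [ln(V₀/D) + (r + σ²/2)T] / (σ√T)
   = [ln(264.8876/133.0767) + (0.0092 + 0.5·0.5122²)·0.5753] / (0.5122·√0.5753)
   = [0.688380 + 0.080757] / 0.388496 = 1.979781
d₂ = d₁ − σ√T = 1.979781 − 0.388496 = 1.591285
N(d₁) = 0.976136,  N(d₂) = 0.944227,  e^(−rT) = 0.994721
E₀ = V₀·N(d₁) − D·e^(−rT)·N(d₂)
   = 264.8876·0.976136 − 133.0767·0.994721·0.944227 = 133.574960
B₀ = V₀ − E₀ = 264.8876 − 133.574960 = 131.312640

B0=131.3126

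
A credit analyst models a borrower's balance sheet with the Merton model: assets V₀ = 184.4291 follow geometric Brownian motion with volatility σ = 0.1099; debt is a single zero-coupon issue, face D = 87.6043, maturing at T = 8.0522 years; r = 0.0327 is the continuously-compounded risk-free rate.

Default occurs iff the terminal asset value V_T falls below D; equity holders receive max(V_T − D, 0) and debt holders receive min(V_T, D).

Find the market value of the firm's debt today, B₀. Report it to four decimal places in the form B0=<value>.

B0=67.3188

d₁ = [ln(V₀/D) + (r + σ²/2)T] / (σ√T)
   = [ln(184.4291/87.6043) + (0.0327 + 0.5·0.1099²)·8.0522] / (0.1099·√8.0522)
   = [0.744435 + 0.311934] / 0.311857 = 3.387355
d₂ = d₁ − σ√T = 3.387355 − 0.311857 = 3.075499
N(d₁) = 0.999647,  N(d₂) = 0.998949,  e^(−rT) = 0.768506
E₀ = V₀·N(d₁) − D·e^(−rT)·N(d₂)
   = 184.4291·0.999647 − 87.6043·0.768506·0.998949 = 117.110338
B₀ = V₀ − E₀ = 184.4291 − 117.110338 = 67.318762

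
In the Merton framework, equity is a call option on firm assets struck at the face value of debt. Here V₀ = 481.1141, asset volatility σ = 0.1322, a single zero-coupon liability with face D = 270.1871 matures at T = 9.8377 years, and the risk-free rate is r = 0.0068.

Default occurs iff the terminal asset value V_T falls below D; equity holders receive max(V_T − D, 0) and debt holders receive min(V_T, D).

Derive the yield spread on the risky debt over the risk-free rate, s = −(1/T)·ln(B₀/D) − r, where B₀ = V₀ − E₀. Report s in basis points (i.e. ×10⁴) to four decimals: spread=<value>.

d₁ = [ln(V₀/D) + (r + σ²/2)T] / (σ√T)
   = [ln(481.1141/270.1871) + (0.0068 + 0.5·0.1322²)·9.8377] / (0.1322·√9.8377)
   = [0.576990 + 0.152862] / 0.414647 = 1.760178
d₂ = d₁ − σ√T = 1.760178 − 0.414647 = 1.345531
N(d₁) = 0.960811,  N(d₂) = 0.910773,  e^(−rT) = 0.935292
E₀ = V₀·N(d₁) − D·e^(−rT)·N(d₂)
   = 481.1141·0.960811 − 270.1871·0.935292·0.910773 = 232.103914
B₀ = V₀ − E₀ = 481.1141 − 232.103914 = 249.010186
spread = −(1/T)·ln(B₀/D) − r = −(1/9.8377)·ln(249.010186/270.1871) − 0.0068 = 0.00149674
in basis points: 0.00149674 × 10⁴ = 14.9674 bp

spread=14.9674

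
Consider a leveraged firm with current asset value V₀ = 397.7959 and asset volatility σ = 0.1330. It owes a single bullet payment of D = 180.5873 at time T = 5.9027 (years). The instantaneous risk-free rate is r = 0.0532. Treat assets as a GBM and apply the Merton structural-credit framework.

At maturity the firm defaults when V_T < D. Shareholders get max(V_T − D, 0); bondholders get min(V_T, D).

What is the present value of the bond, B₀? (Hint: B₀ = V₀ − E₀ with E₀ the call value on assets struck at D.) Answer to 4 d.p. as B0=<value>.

B0=131.9134

d₁ = [ln(V₀/D) + (r + σ²/2)T] / (σ√T)
   = [ln(397.7959/180.5873) + (0.0532 + 0.5·0.1330²)·5.9027] / (0.1330·√5.9027)
   = [0.789725 + 0.366230] / 0.323130 = 3.577370
d₂ = d₁ − σ√T = 3.577370 − 0.323130 = 3.254240
N(d₁) = 0.999826,  N(d₂) = 0.999432,  e^(−rT) = 0.730502
E₀ = V₀·N(d₁) − D·e^(−rT)·N(d₂)
   = 397.7959·0.999826 − 180.5873·0.730502·0.999432 = 265.882522
B₀ = V₀ − E₀ = 397.7959 − 265.882522 = 131.913378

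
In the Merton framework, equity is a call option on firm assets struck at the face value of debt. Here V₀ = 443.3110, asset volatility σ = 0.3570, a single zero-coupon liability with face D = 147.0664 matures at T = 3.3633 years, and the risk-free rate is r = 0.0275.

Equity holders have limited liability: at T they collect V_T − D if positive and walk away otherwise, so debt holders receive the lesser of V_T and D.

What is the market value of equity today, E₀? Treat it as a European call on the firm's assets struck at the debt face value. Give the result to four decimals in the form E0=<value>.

E0=311.2817

d₁ = [ln(V₀/D) + (r + σ²/2)T] / (σ√T)
   = [ln(443.3110/147.0664) + (0.0275 + 0.5·0.3570²)·3.3633] / (0.3570·√3.3633)
   = [1.103387 + 0.306815] / 0.654713 = 2.153925
d₂ = d₁ − σ√T = 2.153925 − 0.654713 = 1.499212
N(d₁) = 0.984377,  N(d₂) = 0.933091,  e^(−rT) = 0.911658
E₀ = V₀·N(d₁) − D·e^(−rT)·N(d₂)
   = 443.3110·0.984377 − 147.0664·0.911658·0.933091 = 311.281748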